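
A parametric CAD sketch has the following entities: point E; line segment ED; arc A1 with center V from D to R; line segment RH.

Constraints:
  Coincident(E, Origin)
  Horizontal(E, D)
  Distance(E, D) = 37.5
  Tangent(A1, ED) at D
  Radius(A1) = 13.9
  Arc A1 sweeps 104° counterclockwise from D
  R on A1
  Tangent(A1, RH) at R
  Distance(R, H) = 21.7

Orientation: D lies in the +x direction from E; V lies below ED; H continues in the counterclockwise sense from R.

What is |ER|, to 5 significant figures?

29.574

E is at the origin; ED is horizontal with |ED| = 37.5 and D on the +x side, so D = (37.500, 0.0000). Tangency of A1 to ED means the radius VD is perpendicular to ED, so V = D + (0, -13.9) = (37.500, -13.900). On A1, D sits at bearing 90° from V; a 104° counterclockwise sweep puts R at bearing 194°, so R = V + 13.9·(cos 194°, sin 194°) = (24.013, -17.263). Then |ER| = |R − E| = 29.574.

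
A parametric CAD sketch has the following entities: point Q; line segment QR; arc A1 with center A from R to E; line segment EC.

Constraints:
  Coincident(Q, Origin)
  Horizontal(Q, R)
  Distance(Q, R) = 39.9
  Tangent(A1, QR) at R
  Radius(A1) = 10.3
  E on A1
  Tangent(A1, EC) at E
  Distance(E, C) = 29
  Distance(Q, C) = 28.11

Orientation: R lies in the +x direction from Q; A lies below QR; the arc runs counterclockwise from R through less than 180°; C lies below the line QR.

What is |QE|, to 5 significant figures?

32.417

Checks: Q = (0.00, 0.00) ✓; |AE| = 10.30 ✓; ∠(AE, EC) = 90.00° ✓; |EC| = 29.00 ✓; |QC| = 28.11 ✓.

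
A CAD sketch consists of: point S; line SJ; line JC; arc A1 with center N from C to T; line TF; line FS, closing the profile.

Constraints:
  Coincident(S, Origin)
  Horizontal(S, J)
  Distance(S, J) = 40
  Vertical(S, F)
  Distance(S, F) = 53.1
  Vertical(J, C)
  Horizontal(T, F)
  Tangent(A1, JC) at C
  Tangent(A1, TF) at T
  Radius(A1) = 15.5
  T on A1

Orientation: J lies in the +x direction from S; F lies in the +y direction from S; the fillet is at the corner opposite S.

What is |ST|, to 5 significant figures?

58.480

S is at the origin; SJ is horizontal with |SJ| = 40.0 and J on the +x side, so J = (40.000, 0.0000). S and F share the same x with |SF| = 53.1 and F on the +y side, so F = (0.0000, 53.100). The virtual corner opposite S is at (40.000, 53.100). Since A1 is tangent to JC there, NC ⟂ JC and A1 meets TF tangentially, so NT is at right angles to TF, with radius 15.5, so the center N sits 15.5 in from both sides at N = (24.500, 37.600). That places the tangent points at C = (40.000, 37.600) on JC and T = (24.500, 53.100) on TF. Then |ST| = |T − S| = 58.480.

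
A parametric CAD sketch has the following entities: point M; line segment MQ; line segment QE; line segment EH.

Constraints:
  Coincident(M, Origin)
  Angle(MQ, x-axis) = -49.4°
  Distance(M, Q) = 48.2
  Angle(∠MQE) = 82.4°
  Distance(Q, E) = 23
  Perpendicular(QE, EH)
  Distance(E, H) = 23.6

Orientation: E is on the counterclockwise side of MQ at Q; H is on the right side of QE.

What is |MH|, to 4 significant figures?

73.29

M is at the origin; MQ runs at -49.4° with length 48.2, so Q = 48.2·(cos -49.4°, sin -49.4°) = (31.37, -36.60). ∠MQE = 82.4°, so QE runs at -49.4° + (180° − 82.4°) = 48.20° from the x-axis; with |QE| = 23.0, E = Q + 23.0·(cos 48.20°, sin 48.20°) = (46.70, -19.45). QE ⟂ EH; with |EH| = 23.6 on the right of QE, H = E + 23.6·(0.7455, -0.6665) = (64.29, -35.18). Then |MH| = |H − M| = 73.29.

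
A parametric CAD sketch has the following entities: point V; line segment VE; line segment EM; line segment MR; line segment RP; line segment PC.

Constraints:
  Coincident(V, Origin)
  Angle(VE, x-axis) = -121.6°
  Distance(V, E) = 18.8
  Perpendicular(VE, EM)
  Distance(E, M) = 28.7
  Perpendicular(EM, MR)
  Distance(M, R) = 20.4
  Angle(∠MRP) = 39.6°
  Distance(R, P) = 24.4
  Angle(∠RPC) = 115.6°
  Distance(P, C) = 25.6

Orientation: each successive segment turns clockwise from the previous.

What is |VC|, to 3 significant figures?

47.0

V is at the origin; VE runs at -121.6° with length 18.8, so E = (-9.85, -16.0). VE ⟂ EM, so EM runs at 148°; with |EM| = 28.7, M = (-34.3, -0.974). The perpendicularity gives MR at right angles to EM, so MR runs at 58.4°; with |MR| = 20.4, R = (-23.6, 16.4). ∠MRP = 39.6° gives RP at -82.0° from the x-axis; with |RP| = 24.4, P = (-20.2, -7.76). ∠RPC = 115.6° gives PC at -146° from the x-axis; with |PC| = 25.6, C = (-41.5, -21.9). Then |VC| = |C − V| = 47.0.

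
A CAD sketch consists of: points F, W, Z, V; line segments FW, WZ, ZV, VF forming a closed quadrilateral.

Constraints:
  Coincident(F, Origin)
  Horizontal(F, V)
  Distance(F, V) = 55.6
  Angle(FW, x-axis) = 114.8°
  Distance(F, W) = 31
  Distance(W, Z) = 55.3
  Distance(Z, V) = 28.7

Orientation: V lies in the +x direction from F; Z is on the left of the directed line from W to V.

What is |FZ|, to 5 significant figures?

49.276

F is at the origin; F and V share the same y with |FV| = 55.6 and V in +x, so V = (55.6, 0). FW runs at 114.8° with |FW| = 31.0, so W = (-13.003, 28.141). Z is determined by |WZ| = 55.3 and |ZV| = 28.7 together: it lies at the intersection of circle(W, 55.3) and circle(V, 28.7). With |WV| = 74.150, the foot of the radical line on WV is 52.142 from W and the perpendicular offset is √(55.3² − 52.142²) = 18.420. Taking the left-of-WV solution: Z = (42.229, 25.395).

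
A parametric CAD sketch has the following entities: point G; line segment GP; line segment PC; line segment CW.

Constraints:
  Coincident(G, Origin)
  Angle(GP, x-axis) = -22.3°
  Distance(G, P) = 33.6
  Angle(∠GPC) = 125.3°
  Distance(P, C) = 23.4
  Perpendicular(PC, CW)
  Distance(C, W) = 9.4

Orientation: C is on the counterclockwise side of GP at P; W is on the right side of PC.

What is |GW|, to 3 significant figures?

56.5

G is at the origin; GP runs at -22.3° with length 33.6, so P = 33.6·(cos -22.3°, sin -22.3°) = (31.1, -12.7). ∠GPC = 125.3°, so PC runs at -22.3° + (180° − 125.3°) = 32.4° from the x-axis; with |PC| = 23.4, C = P + 23.4·(cos 32.4°, sin 32.4°) = (50.8, -0.211). PC ⟂ CW; with |CW| = 9.4 on the right of PC, W = C + 9.4·(0.536, -0.844) = (55.9, -8.15). Then |GW| = |W − G| = 56.5.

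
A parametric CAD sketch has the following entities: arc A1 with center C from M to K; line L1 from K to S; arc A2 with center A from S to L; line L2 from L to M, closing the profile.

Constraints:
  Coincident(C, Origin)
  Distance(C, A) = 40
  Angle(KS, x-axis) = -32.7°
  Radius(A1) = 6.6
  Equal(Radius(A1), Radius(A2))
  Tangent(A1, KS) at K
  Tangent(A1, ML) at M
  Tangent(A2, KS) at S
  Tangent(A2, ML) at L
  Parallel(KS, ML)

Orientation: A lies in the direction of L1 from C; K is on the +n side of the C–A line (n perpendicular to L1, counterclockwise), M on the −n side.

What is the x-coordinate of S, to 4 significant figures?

37.23

The slot axis is L1's direction at -32.7°, so u = (cos -32.7°, sin -32.7°) = (0.8415, -0.5402) and n = (−sin -32.7°, cos -32.7°) = (0.5402, 0.8415). C is at the origin and A lies 40.0 along u from C, so A = 40.0·u = (33.66, -21.61). Tangency of A1 to both parallel lines with radius 6.6 puts K and M at C ± 6.6·n: K = (3.566, 5.554), M = (-3.566, -5.554). Equal radii place S and L the same way about A: S = A + 6.6·n = (37.23, -16.06), L = A − 6.6·n = (30.09, -27.16). So S.x = 37.23.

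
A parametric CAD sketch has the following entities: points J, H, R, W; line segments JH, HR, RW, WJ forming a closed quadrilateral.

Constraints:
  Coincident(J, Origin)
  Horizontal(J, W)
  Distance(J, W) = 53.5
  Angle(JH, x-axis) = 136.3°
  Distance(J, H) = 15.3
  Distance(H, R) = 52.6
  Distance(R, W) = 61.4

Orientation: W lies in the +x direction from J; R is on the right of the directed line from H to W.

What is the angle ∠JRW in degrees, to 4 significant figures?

59.39°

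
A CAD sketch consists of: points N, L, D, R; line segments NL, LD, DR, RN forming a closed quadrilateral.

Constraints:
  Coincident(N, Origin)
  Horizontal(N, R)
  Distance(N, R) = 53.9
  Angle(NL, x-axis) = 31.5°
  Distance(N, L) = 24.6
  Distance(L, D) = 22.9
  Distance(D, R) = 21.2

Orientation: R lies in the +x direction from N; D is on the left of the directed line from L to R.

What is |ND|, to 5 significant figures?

46.934

Checks: |NR| = 53.90 ✓; |NL| = 24.60 ✓; |LD| = 22.90 ✓; |DR| = 21.20 ✓.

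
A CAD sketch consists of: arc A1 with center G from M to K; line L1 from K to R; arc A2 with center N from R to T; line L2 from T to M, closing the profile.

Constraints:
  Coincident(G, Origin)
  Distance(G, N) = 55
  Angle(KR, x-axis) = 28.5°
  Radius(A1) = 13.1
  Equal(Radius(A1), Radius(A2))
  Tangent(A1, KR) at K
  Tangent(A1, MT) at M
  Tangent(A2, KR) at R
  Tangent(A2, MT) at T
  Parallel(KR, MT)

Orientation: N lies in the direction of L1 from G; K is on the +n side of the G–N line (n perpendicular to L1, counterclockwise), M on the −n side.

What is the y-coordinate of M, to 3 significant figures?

-11.5

The slot axis is L1's direction at 28.5°, so u = (cos 28.5°, sin 28.5°) = (0.879, 0.477) and n = (−sin 28.5°, cos 28.5°) = (-0.477, 0.879). G is at the origin and N lies 55.0 along u from G, so N = 55.0·u = (48.3, 26.2). Tangency of A1 to both parallel lines with radius 13.1 puts K and M at G ± 13.1·n: K = (-6.25, 11.5), M = (6.25, -11.5). So M.y = -11.5.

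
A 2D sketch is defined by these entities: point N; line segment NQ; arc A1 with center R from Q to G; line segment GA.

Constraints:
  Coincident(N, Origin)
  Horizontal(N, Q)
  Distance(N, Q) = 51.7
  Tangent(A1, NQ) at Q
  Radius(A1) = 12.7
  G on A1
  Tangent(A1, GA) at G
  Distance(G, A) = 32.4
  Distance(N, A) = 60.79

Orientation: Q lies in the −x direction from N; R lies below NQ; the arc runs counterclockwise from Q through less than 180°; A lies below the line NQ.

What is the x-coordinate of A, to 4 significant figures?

-40.24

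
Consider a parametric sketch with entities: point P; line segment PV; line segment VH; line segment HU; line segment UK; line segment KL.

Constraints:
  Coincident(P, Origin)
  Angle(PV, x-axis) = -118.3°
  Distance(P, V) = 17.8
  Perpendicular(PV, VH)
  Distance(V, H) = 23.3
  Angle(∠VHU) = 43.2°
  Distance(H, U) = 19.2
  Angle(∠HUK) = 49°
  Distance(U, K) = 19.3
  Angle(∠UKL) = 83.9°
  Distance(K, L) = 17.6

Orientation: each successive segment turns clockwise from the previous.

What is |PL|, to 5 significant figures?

34.637

P is at the origin; PV runs at -118.3° with length 17.8, so V = (-8.4388, -15.672). PV is perpendicular to VH, so VH runs at 151.70°; with |VH| = 23.3, H = (-28.954, -4.6262). ∠VHU = 43.2° gives HU at 14.900° from the x-axis; with |HU| = 19.2, U = (-10.399, 0.31071). ∠HUK = 49.0° gives UK at -116.10° from the x-axis; with |UK| = 19.3, K = (-18.890, -17.021). ∠UKL = 83.9° gives KL at 147.80° from the x-axis; with |KL| = 17.6, L = (-33.783, -7.6426). Then |PL| = |L − P| = 34.637.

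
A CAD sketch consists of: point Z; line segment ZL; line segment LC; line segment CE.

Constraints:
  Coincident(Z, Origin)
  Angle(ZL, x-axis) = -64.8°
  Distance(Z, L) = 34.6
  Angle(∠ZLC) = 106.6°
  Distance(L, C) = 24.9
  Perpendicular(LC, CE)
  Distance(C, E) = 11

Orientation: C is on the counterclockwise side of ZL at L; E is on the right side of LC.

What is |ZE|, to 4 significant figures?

56.21

Z is at the origin; ZL runs at -64.8° with length 34.6, so L = 34.6·(cos -64.8°, sin -64.8°) = (14.73, -31.31). ∠ZLC = 106.6°, so LC runs at -64.8° + (180° − 106.6°) = 8.600° from the x-axis; with |LC| = 24.9, C = L + 24.9·(cos 8.600°, sin 8.600°) = (39.35, -27.58). LC is perpendicular to CE; with |CE| = 11.0 on the right of LC, E = C + 11.0·(0.1495, -0.9888) = (41.00, -38.46). Then |ZE| = |E − Z| = 56.21.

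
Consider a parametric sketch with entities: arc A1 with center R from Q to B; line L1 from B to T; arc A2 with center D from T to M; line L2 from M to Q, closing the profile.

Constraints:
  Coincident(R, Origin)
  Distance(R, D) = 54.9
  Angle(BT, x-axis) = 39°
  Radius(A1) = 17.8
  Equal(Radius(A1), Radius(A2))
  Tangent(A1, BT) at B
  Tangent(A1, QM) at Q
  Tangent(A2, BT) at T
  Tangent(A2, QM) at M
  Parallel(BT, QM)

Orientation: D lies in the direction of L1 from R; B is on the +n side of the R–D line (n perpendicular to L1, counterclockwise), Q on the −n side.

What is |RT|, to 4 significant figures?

57.71

The slot axis is L1's direction at 39.0°, so u = (cos 39.0°, sin 39.0°) = (0.7771, 0.6293) and n = (−sin 39.0°, cos 39.0°) = (-0.6293, 0.7771). R is at the origin and D lies 54.9 along u from R, so D = 54.9·u = (42.67, 34.55). Tangency of A1 to both parallel lines with radius 17.8 puts B and Q at R ± 17.8·n: B = (-11.20, 13.83), Q = (11.20, -13.83). Equal radii place T and M the same way about D: T = D + 17.8·n = (31.46, 48.38), M = D − 17.8·n = (53.87, 20.72). Then |RT| = |T − R| = 57.71.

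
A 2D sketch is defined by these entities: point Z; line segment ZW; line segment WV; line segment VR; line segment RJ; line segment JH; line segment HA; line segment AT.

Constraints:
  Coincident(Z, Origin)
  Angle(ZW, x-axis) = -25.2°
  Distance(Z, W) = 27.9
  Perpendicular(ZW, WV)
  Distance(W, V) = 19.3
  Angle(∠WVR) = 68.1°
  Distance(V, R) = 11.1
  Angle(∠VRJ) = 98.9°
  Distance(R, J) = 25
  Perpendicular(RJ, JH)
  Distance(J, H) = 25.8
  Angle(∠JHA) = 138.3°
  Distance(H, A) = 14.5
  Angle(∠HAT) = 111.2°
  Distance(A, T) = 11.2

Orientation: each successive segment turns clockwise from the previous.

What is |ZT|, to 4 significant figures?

53.60

Z is at the origin; ZW runs at -25.2° with length 27.9, so W = (25.24, -11.88). The perpendicularity gives WV at right angles to ZW, so WV runs at -115.2°; with |WV| = 19.3, V = (17.03, -29.34). ∠WVR = 68.1° gives VR at 132.9° from the x-axis; with |VR| = 11.1, R = (9.471, -21.21). ∠VRJ = 98.9° gives RJ at 51.80° from the x-axis; with |RJ| = 25.0, J = (24.93, -1.565). RJ ⟂ JH, so JH runs at -38.20°; with |JH| = 25.8, H = (45.21, -17.52). ∠JHA = 138.3° gives HA at -79.90° from the x-axis; with |HA| = 14.5, A = (47.75, -31.79). ∠HAT = 111.2° gives AT at -148.7° from the x-axis; with |AT| = 11.2, T = (38.18, -37.61). Then |ZT| = |T − Z| = 53.60.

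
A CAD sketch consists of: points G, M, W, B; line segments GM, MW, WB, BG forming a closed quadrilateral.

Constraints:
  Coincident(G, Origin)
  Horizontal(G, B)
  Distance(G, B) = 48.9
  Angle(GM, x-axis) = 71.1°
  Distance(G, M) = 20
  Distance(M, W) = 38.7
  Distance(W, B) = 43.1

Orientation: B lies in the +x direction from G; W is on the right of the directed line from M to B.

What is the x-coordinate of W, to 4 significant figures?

10.50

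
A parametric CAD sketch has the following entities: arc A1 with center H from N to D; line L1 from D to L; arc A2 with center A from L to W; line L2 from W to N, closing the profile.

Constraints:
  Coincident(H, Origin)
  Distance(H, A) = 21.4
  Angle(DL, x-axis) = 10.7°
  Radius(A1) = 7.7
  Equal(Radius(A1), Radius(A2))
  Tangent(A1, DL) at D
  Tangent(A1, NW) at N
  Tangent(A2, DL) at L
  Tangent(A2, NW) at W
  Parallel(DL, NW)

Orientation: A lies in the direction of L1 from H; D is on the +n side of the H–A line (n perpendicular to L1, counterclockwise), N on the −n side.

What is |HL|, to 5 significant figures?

22.743

The slot axis is L1's direction at 10.7°, so u = (cos 10.7°, sin 10.7°) = (0.98261, 0.18567) and n = (−sin 10.7°, cos 10.7°) = (-0.18567, 0.98261). H is at the origin and A lies 21.4 along u from H, so A = 21.4·u = (21.028, 3.9733). Tangency of A1 to both parallel lines with radius 7.7 puts D and N at H ± 7.7·n: D = (-1.4296, 7.5661), N = (1.4296, -7.5661). Equal radii place L and W the same way about A: L = A + 7.7·n = (19.598, 11.539), W = A − 7.7·n = (22.458, -3.5929). Then |HL| = |L − H| = 22.743.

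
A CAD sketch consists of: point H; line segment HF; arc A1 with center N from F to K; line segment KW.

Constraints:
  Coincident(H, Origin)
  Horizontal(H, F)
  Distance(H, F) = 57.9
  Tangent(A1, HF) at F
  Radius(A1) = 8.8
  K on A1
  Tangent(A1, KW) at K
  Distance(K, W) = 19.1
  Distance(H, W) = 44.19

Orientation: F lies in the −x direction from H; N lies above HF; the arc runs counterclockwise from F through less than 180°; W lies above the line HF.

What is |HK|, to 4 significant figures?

50.84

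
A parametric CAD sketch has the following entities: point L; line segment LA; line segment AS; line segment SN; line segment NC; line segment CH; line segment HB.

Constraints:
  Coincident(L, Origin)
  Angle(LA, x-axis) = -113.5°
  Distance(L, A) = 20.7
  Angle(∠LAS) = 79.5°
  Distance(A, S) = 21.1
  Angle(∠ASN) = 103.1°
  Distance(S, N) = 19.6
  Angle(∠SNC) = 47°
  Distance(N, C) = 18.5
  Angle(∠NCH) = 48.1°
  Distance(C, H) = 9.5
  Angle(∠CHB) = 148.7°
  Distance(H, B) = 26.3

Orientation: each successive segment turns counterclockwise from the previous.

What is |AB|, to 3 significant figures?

46.0

∠NCH = 48.1° gives CH at -31.2° from the x-axis; with |CH| = 9.5, H = (11.4, -16.4). ∠CHB = 148.7° gives HB at 0.100° from the x-axis; with |HB| = 26.3, B = (37.7, -16.4). Then |AB| = |B − A| = 46.0.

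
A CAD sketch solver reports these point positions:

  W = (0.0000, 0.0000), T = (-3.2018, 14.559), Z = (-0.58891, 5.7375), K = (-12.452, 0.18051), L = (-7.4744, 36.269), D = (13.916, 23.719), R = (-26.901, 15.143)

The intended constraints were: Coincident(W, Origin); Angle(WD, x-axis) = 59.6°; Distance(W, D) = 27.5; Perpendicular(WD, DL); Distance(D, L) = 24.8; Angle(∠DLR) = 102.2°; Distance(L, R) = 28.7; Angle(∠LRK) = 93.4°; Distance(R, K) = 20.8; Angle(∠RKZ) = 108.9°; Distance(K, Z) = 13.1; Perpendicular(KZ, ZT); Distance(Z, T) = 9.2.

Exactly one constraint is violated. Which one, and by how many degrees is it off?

Perpendicular(KZ, ZT) — off by 8.60°.

W = (0.00, 0.00) ✓; WD at 59.60° ✓; |WD| = 27.50 ✓; ∠(WD, DL) = 90.00° ✓; |DL| = 24.80 ✓; ∠DLR = 102.2° ✓; |LR| = 28.70 ✓; ∠LRK = 93.40° ✓; |RK| = 20.80 ✓; ∠RKZ = 108.9° ✓; |KZ| = 13.10 ✓; ∠(KZ, ZT) = 81.40° ✗; |ZT| = 9.200 ✓.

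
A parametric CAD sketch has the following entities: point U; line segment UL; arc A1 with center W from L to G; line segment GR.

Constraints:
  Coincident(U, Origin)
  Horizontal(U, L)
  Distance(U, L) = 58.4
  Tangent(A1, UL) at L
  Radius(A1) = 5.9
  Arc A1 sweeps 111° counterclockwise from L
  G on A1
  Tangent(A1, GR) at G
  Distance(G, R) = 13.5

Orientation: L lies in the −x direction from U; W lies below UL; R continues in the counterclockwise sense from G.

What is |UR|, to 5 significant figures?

62.565

U is at the origin; U and L share the same y with |UL| = 58.4 and L on the −x side, so L = (-58.400, 0.0000). The tangent condition forces WL to be normal to UL, so W = L + (0, -5.9) = (-58.400, -5.9000). On A1, L sits at bearing 90° from W; a 111° counterclockwise sweep puts G at bearing 201°, so G = W + 5.9·(cos 201°, sin 201°) = (-63.908, -8.0144). A1 meets GR tangentially, so WG is at right angles to GR, so GR runs along (−sin 201°, cos 201°); with |GR| = 13.5, R = (-59.070, -20.618). Then |UR| = |R − U| = 62.565.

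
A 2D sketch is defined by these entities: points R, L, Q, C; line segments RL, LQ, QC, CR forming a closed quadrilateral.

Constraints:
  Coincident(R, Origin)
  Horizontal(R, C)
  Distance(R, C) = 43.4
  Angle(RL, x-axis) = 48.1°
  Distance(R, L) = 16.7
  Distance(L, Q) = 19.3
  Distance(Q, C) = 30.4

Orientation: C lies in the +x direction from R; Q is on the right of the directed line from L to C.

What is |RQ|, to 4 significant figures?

15.29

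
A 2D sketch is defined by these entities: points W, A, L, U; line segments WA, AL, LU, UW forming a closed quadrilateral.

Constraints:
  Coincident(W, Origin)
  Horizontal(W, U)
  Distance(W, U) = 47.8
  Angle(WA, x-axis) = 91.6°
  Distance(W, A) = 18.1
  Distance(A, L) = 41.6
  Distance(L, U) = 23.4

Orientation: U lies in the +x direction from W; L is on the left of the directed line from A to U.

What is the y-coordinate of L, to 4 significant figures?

22.35

W is at the origin; W and U share the same y with |WU| = 47.8 and U in +x, so U = (47.8, 0). WA runs at 91.6° with |WA| = 18.1, so A = (-0.5054, 18.09). L is determined by |AL| = 41.6 and |LU| = 23.4 together: it lies at the intersection of circle(A, 41.6) and circle(U, 23.4). With |AU| = 51.58, the foot of the radical line on AU is 37.26 from A and the perpendicular offset is √(41.6² − 37.26²) = 18.50. Taking the left-of-AU solution: L = (40.88, 22.35).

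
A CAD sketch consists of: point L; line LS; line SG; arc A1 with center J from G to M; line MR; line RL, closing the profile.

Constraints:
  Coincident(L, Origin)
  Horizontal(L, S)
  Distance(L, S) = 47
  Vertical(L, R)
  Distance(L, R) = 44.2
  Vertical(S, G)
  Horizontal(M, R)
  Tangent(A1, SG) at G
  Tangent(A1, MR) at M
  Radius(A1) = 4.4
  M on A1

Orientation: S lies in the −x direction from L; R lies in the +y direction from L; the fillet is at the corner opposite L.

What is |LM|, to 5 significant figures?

61.387

The virtual corner opposite L is at (-47.000, 44.200). Since A1 is tangent to SG there, JG ⟂ SG and since A1 is tangent to MR there, JM ⟂ MR, with radius 4.4, so the center J sits 4.4 in from both sides at J = (-42.600, 39.800). That places the tangent points at G = (-47.000, 39.800) on SG and M = (-42.600, 44.200) on MR. Then |LM| = |M − L| = 61.387.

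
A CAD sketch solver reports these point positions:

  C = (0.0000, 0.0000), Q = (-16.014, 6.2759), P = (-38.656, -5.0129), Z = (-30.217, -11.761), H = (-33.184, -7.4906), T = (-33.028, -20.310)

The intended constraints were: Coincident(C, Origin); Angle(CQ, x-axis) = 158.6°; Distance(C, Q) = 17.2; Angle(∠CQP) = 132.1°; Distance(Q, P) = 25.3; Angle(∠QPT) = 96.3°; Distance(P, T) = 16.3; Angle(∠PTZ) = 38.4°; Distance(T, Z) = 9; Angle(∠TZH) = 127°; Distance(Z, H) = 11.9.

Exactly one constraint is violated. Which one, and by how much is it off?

Distance(Z, H) = 11.9 — off by 6.70.

C = (0.00, 0.00) ✓; CQ at 158.6° ✓; |CQ| = 17.20 ✓; ∠CQP = 132.1° ✓; |QP| = 25.30 ✓; ∠QPT = 96.30° ✓; |PT| = 16.30 ✓; ∠PTZ = 38.40° ✓; |TZ| = 8.999 ✓; ∠TZH = 127.0° ✓; |ZH| = 5.200 ✗.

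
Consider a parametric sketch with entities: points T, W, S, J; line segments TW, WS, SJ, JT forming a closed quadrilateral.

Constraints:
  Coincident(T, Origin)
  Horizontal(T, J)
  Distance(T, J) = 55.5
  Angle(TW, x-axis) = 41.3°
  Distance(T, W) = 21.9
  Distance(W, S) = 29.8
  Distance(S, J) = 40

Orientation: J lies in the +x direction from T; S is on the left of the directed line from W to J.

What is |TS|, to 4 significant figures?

51.67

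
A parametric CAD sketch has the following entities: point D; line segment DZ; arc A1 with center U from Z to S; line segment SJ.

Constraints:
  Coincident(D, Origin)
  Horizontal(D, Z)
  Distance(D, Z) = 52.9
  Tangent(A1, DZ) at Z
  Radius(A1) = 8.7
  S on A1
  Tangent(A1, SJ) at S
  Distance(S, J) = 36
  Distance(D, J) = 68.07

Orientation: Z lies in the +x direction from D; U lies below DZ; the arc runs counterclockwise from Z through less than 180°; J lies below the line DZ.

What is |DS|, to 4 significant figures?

45.48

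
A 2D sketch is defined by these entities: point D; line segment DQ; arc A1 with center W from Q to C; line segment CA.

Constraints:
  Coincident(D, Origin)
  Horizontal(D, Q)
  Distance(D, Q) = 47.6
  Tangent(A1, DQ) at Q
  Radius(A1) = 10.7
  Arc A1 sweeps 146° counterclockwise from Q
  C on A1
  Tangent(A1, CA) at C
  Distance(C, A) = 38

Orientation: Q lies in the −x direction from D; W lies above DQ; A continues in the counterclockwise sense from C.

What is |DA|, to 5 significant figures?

83.743

D is at the origin; D and Q share the same y with |DQ| = 47.6 and Q on the −x side, so Q = (-47.600, 0.0000). A1 meets DQ tangentially, so WQ is at right angles to DQ, so W = Q + (0, 10.7) = (-47.600, 10.700). On A1, Q sits at bearing -90° from W; a 146° counterclockwise sweep puts C at bearing 56°, so C = W + 10.7·(cos 56°, sin 56°) = (-41.617, 19.571). Tangency of A1 to CA means the radius WC is perpendicular to CA, so CA runs along (−sin 56°, cos 56°); with |CA| = 38.0, A = (-73.120, 40.820). Then |DA| = |A − D| = 83.743.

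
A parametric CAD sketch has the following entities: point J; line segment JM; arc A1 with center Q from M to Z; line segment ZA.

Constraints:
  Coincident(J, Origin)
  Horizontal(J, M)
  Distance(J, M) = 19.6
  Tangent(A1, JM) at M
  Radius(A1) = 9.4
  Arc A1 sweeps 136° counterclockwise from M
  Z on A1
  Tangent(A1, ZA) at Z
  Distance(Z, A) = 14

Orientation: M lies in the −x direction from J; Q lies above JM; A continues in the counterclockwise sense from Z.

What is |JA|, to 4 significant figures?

34.72

On A1, M sits at bearing -90° from Q; a 136° counterclockwise sweep puts Z at bearing 46°, so Z = Q + 9.4·(cos 46°, sin 46°) = (-13.07, 16.16). Since A1 is tangent to ZA there, QZ ⟂ ZA, so ZA runs along (−sin 46°, cos 46°); with |ZA| = 14.0, A = (-23.14, 25.89). Then |JA| = |A − J| = 34.72.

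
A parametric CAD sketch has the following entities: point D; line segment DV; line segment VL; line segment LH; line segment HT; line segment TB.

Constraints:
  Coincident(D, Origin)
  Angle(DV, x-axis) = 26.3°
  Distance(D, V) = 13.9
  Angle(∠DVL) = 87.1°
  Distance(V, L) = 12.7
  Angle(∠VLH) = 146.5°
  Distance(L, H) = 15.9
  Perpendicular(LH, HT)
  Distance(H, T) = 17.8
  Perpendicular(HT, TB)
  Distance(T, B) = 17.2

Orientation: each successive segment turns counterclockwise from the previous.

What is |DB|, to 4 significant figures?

1.115

D is at the origin; DV runs at 26.3° with length 13.9, so V = (12.46, 6.159). ∠DVL = 87.1° gives VL at 119.2° from the x-axis; with |VL| = 12.7, L = (6.265, 17.24). ∠VLH = 146.5° gives LH at 152.7° from the x-axis; with |LH| = 15.9, H = (-7.864, 24.54). LH is perpendicular to HT, so HT runs at -117.3°; with |HT| = 17.8, T = (-16.03, 8.720). The perpendicularity gives TB at right angles to HT, so TB runs at -27.30°; with |TB| = 17.2, B = (-0.7434, 0.8312). Then |DB| = |B − D| = 1.115.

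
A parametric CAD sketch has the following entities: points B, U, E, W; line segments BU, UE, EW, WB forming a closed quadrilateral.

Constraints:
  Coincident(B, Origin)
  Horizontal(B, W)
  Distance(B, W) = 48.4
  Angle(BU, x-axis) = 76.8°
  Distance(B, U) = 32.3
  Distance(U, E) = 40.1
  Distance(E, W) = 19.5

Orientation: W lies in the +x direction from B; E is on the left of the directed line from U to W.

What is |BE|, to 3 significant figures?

49.5

Checks: |UE| = 40.10 ✓; |EW| = 19.50 ✓.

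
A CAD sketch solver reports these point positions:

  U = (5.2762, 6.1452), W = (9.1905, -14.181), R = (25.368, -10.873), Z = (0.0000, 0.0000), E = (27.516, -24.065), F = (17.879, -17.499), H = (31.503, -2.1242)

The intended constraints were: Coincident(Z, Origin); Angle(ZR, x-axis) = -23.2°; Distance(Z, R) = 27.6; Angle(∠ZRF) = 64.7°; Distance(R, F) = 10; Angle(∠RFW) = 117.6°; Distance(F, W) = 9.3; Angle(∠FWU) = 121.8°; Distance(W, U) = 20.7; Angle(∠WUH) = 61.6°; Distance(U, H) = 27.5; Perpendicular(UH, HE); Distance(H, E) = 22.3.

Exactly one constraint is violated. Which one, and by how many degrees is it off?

Perpendicular(UH, HE) — off by 7.20°.

Z = (0.00, 0.00) ✓; ZR at -23.20° ✓; |ZR| = 27.60 ✓; ∠ZRF = 64.70° ✓; |RF| = 9.999 ✓; ∠RFW = 117.6° ✓; |FW| = 9.300 ✓; ∠FWU = 121.8° ✓; |WU| = 20.70 ✓; ∠WUH = 61.60° ✓; |UH| = 27.50 ✓; ∠(UH, HE) = 82.80° ✗; |HE| = 22.30 ✓.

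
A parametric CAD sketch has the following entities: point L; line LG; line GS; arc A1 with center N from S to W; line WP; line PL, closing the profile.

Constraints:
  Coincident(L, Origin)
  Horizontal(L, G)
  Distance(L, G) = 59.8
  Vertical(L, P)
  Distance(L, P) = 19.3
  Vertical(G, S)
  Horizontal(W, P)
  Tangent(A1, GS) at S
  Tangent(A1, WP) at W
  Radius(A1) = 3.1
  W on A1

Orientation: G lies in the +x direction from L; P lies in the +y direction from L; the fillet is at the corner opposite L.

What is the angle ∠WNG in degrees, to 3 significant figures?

169°

L is at the origin; LG is horizontal with |LG| = 59.8 and G on the +x side, so G = (59.8, 0.00). L and P share the same x with |LP| = 19.3 and P on the +y side, so P = (0.00, 19.3). The virtual corner opposite L is at (59.8, 19.3). A1 meets GS tangentially, so NS is at right angles to GS and since A1 is tangent to WP there, NW ⟂ WP, with radius 3.1, so the center N sits 3.1 in from both sides at N = (56.7, 16.2). That places the tangent points at S = (59.8, 16.2) on GS and W = (56.7, 19.3) on WP. Then cos ∠WNG = NW·NG / (|NW||NG|), giving 169°.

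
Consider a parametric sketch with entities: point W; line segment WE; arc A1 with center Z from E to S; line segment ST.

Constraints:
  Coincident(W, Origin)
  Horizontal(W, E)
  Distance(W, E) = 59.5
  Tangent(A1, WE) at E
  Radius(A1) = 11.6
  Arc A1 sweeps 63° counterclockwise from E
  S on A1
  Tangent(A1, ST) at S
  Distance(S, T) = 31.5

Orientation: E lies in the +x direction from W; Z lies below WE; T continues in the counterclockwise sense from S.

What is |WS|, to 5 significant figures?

49.571

W is at the origin; WE is horizontal with |WE| = 59.5 and E on the +x side, so E = (59.500, 0.0000). Tangency of A1 to WE means the radius ZE is perpendicular to WE, so Z = E + (0, -11.6) = (59.500, -11.600). On A1, E sits at bearing 90° from Z; a 63° counterclockwise sweep puts S at bearing 153°, so S = Z + 11.6·(cos 153°, sin 153°) = (49.164, -6.3337). Then |WS| = |S − W| = 49.571.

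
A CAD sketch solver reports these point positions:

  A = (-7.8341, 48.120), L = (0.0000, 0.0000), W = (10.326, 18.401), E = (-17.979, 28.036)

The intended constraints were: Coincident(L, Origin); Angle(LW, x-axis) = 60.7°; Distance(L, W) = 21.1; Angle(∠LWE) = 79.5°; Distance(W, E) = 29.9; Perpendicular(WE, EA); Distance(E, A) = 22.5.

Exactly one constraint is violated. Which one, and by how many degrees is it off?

Perpendicular(WE, EA) — off by 8.00°.

L = (0.00, 0.00) ✓; LW at 60.70° ✓; |LW| = 21.10 ✓; ∠LWE = 79.50° ✓; |WE| = 29.90 ✓; ∠(WE, EA) = 98.00° ✗; |EA| = 22.50 ✓.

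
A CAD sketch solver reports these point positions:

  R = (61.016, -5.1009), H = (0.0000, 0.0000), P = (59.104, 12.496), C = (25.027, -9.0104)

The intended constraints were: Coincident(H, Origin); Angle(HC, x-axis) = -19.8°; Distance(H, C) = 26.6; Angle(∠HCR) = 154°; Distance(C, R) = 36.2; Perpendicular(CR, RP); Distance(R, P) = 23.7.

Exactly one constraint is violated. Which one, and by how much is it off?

Distance(R, P) = 23.7 — off by 6.00.

H = (0.00, 0.00) ✓; HC at -19.80° ✓; |HC| = 26.60 ✓; ∠HCR = 154.0° ✓; |CR| = 36.20 ✓; ∠(CR, RP) = 90.00° ✓; |RP| = 17.70 ✗.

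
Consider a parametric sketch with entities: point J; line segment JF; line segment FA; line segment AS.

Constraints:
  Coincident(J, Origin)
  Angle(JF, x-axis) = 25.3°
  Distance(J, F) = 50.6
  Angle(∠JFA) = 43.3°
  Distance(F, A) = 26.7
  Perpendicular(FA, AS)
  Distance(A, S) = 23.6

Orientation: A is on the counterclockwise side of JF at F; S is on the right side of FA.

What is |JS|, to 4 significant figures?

59.18

J is at the origin; JF runs at 25.3° with length 50.6, so F = 50.6·(cos 25.3°, sin 25.3°) = (45.75, 21.62). ∠JFA = 43.3°, so FA runs at 25.3° + (180° − 43.3°) = 162.0° from the x-axis; with |FA| = 26.7, A = F + 26.7·(cos 162.0°, sin 162.0°) = (20.35, 29.88). FA is perpendicular to AS; with |AS| = 23.6 on the right of FA, S = A + 23.6·(0.3090, 0.9511) = (27.65, 52.32). Then |JS| = |S − J| = 59.18.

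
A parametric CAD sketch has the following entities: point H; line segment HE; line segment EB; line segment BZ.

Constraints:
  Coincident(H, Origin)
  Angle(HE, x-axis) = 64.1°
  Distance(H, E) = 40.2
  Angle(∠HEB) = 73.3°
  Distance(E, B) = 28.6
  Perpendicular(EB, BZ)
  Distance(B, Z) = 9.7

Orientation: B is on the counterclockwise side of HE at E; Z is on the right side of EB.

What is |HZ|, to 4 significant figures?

51.13

∠HEB = 73.3°, so EB runs at 64.1° + (180° − 73.3°) = 170.8° from the x-axis; with |EB| = 28.6, B = E + 28.6·(cos 170.8°, sin 170.8°) = (-10.67, 40.73). EB ⟂ BZ; with |BZ| = 9.7 on the right of EB, Z = B + 9.7·(0.1599, 0.9871) = (-9.122, 50.31). Then |HZ| = |Z − H| = 51.13.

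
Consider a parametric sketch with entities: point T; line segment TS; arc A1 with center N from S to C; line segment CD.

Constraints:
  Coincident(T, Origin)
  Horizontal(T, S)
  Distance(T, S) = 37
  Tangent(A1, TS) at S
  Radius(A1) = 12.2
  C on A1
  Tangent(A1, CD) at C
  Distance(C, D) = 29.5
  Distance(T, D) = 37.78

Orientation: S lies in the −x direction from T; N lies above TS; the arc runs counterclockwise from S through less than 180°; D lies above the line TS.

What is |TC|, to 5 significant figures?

26.803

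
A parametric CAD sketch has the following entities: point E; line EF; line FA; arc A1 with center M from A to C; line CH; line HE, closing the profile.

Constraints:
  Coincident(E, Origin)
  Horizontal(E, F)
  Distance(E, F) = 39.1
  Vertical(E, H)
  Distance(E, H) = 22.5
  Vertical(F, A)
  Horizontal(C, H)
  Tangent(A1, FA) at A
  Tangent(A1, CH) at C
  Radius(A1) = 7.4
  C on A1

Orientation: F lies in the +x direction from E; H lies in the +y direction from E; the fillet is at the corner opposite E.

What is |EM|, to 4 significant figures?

35.11

EH is vertical with |EH| = 22.5 and H on the +y side, so H = (0.000, 22.50). The virtual corner opposite E is at (39.10, 22.50). A1 meets FA tangentially, so MA is at right angles to FA and tangency of A1 to CH means the radius MC is perpendicular to CH, with radius 7.4, so the center M sits 7.4 in from both sides at M = (31.70, 15.10). Then |EM| = |M − E| = 35.11.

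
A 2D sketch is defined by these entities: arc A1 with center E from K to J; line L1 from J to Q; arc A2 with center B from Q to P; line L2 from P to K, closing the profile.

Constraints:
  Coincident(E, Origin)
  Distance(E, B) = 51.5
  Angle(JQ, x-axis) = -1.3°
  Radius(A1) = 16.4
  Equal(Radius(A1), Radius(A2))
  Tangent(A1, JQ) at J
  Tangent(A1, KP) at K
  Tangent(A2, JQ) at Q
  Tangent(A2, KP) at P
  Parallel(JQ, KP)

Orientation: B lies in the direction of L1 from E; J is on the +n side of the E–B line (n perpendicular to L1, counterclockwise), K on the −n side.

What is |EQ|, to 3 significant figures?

54.0

The slot axis is L1's direction at -1.3°, so u = (cos -1.3°, sin -1.3°) = (1.00, -0.0227) and n = (−sin -1.3°, cos -1.3°) = (0.0227, 1.00). E is at the origin and B lies 51.5 along u from E, so B = 51.5·u = (51.5, -1.17). Tangency of A1 to both parallel lines with radius 16.4 puts J and K at E ± 16.4·n: J = (0.372, 16.4), K = (-0.372, -16.4). Equal radii place Q and P the same way about B: Q = B + 16.4·n = (51.9, 15.2), P = B − 16.4·n = (51.1, -17.6). Then |EQ| = |Q − E| = 54.0.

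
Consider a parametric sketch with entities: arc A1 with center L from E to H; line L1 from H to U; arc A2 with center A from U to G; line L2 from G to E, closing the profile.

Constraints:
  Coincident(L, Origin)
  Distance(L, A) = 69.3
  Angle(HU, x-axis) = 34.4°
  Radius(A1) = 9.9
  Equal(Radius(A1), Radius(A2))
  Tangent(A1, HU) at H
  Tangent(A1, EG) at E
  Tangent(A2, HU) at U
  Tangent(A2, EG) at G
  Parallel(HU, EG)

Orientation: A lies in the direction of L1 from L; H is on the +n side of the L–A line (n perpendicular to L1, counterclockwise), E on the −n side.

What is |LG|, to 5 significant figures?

70.004

The slot axis is L1's direction at 34.4°, so u = (cos 34.4°, sin 34.4°) = (0.82511, 0.56497) and n = (−sin 34.4°, cos 34.4°) = (-0.56497, 0.82511). L is at the origin and A lies 69.3 along u from L, so A = 69.3·u = (57.180, 39.152). Tangency of A1 to both parallel lines with radius 9.9 puts H and E at L ± 9.9·n: H = (-5.5932, 8.1686), E = (5.5932, -8.1686). Equal radii place U and G the same way about A: U = A + 9.9·n = (51.587, 47.321), G = A − 9.9·n = (62.774, 30.984). Then |LG| = |G − L| = 70.004.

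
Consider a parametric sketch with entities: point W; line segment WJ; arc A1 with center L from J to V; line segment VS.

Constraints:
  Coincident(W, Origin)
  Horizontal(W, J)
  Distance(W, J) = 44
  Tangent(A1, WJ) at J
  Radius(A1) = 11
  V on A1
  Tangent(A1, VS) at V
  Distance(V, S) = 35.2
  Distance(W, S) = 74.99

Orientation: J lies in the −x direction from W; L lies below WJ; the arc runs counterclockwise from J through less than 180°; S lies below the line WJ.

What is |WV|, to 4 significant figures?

55.59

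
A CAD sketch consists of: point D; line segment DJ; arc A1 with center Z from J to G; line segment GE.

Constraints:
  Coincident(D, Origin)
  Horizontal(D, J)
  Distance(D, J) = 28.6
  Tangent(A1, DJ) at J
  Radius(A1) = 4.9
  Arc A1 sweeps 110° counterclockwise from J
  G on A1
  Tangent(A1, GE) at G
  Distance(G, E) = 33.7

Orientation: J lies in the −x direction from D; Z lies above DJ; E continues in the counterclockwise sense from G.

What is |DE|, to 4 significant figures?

52.20

D is at the origin; DJ is horizontal with |DJ| = 28.6 and J on the −x side, so J = (-28.60, 0.000). Since A1 is tangent to DJ there, ZJ ⟂ DJ, so Z = J + (0, 4.9) = (-28.60, 4.900). On A1, J sits at bearing -90° from Z; a 110° counterclockwise sweep puts G at bearing 20°, so G = Z + 4.9·(cos 20°, sin 20°) = (-24.00, 6.576). Since A1 is tangent to GE there, ZG ⟂ GE, so GE runs along (−sin 20°, cos 20°); with |GE| = 33.7, E = (-35.52, 38.24). Then |DE| = |E − D| = 52.20.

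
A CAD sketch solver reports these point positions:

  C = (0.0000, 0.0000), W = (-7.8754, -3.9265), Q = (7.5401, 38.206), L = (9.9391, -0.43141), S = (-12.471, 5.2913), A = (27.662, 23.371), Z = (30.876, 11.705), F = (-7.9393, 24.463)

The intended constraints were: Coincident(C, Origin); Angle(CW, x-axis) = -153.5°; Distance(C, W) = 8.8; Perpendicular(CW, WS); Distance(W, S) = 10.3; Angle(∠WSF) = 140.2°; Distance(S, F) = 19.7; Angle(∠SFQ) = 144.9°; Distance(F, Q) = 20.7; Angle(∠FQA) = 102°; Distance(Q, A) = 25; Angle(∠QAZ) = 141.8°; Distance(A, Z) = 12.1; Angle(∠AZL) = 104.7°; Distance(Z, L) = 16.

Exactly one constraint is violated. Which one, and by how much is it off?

Distance(Z, L) = 16 — off by 8.20.

C = (0.00, 0.00) ✓; CW at -153.5° ✓; |CW| = 8.800 ✓; ∠(CW, WS) = 90.00° ✓; |WS| = 10.30 ✓; ∠WSF = 140.2° ✓; |SF| = 19.70 ✓; ∠SFQ = 144.9° ✓; |FQ| = 20.70 ✓; ∠FQA = 102.0° ✓; |QA| = 25.00 ✓; ∠QAZ = 141.8° ✓; |AZ| = 12.10 ✓; ∠AZL = 104.7° ✓; |ZL| = 24.20 ✗.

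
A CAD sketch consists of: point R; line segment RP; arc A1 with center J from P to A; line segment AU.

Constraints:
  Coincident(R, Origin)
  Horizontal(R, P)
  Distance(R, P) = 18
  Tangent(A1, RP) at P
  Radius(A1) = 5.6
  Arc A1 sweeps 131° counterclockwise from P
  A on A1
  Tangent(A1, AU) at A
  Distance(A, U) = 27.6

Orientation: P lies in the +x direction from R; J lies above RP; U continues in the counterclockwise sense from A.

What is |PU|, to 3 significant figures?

33.2

R is at the origin; R and P share the same y with |RP| = 18.0 and P on the +x side, so P = (18.0, 0.00). Tangency of A1 to RP means the radius JP is perpendicular to RP, so J = P + (0, 5.6) = (18.0, 5.60). On A1, P sits at bearing -90° from J; a 131° counterclockwise sweep puts A at bearing 41°, so A = J + 5.6·(cos 41°, sin 41°) = (22.2, 9.27). The tangent condition forces JA to be normal to AU, so AU runs along (−sin 41°, cos 41°); with |AU| = 27.6, U = (4.12, 30.1). Then |PU| = |U − P| = 33.2.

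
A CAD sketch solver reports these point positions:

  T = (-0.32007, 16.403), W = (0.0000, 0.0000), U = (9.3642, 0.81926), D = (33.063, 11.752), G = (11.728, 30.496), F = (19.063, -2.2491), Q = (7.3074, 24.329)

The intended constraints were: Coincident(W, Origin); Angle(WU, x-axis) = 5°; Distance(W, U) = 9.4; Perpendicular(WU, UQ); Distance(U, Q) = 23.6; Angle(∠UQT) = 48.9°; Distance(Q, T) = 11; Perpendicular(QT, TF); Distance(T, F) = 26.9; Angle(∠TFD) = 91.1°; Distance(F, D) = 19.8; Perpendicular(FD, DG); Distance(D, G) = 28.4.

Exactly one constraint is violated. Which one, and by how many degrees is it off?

Perpendicular(FD, DG) — off by 3.70°.

W = (0.00, 0.00) ✓; WU at 5.000° ✓; |WU| = 9.400 ✓; ∠(WU, UQ) = 90.00° ✓; |UQ| = 23.60 ✓; ∠UQT = 48.90° ✓; |QT| = 11.00 ✓; ∠(QT, TF) = 90.00° ✓; |TF| = 26.90 ✓; ∠TFD = 91.10° ✓; |FD| = 19.80 ✓; ∠(FD, DG) = 93.70° ✗; |DG| = 28.40 ✓.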